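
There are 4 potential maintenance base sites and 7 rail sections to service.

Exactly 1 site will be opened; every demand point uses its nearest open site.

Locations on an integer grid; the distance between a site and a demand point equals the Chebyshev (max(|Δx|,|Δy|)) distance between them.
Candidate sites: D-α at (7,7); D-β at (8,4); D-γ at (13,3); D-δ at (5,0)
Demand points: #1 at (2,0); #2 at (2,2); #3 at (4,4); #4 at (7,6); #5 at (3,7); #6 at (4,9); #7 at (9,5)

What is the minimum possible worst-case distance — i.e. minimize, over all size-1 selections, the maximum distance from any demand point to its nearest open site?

Open {D-β}.
  Farthest demand point is #1 at distance 6 (to D-β); all others are ≤ 6.
With {D-α} the worst case is 7.
With {D-δ} the worst case is 9.
No size-1 selection achieves below 6.

6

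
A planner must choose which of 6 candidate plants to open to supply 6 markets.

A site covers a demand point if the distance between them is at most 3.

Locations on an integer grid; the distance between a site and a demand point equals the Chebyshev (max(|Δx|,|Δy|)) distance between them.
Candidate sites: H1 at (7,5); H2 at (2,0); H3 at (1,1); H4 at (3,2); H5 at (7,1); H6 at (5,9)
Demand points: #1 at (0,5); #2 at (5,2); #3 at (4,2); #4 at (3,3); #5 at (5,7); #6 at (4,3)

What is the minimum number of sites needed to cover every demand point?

2

Coverage sets (demand points within 3 of each site):
  H1: {#2, #3, #5, #6}
  H2: {#2, #3, #4, #6}
  H3: {#3, #4, #6}
  H4: {#1, #2, #3, #4, #6}
  H5: {#2, #3, #6}
  H6: {#5}
No single site covers all 6 demand points.
But {H1, H4} covers everything, so the minimum is 2.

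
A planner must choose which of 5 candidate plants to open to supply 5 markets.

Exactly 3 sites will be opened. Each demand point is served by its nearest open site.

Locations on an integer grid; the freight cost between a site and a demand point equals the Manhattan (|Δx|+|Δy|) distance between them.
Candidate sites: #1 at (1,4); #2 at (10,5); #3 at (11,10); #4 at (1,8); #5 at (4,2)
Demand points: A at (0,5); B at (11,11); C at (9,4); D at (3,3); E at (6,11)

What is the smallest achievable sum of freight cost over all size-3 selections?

Open {#1, #2, #3}.
  A→#1 2, B→#3 1, C→#2 2, D→#1 3, E→#3 6  ⇒ total 14.
Compare {#1, #3, #5}: total 18.
Compare {#2, #3, #5}: total 18.
No size-3 selection does better; minimum is 14.

14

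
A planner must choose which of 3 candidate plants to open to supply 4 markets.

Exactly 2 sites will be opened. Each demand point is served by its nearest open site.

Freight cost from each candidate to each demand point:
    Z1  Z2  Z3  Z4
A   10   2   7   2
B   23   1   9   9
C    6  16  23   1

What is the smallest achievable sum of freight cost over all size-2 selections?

Open {A, C}.
  Z1→C 6, Z2→A 2, Z3→A 7, Z4→C 1  ⇒ total 16.
Compare {B, C}: total 17.
Compare {A, B}: total 20.

16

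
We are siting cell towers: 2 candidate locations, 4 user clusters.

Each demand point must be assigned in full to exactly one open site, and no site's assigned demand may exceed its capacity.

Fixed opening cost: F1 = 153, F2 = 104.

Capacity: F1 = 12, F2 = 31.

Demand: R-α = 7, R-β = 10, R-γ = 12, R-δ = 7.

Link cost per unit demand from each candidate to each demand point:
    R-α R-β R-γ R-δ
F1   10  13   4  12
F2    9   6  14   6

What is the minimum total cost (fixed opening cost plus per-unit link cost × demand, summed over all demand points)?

Open {F1, F2}; cheapest assignment that respects the capacities:
  F1 (cap 12, load 12): R-γ — cost 12×4 = 48
  F2 (cap 31, load 24): R-α, R-β, R-δ — cost 7×9 + 10×6 + 7×6 = 165
  Shipping 213, fixed 257 → total 470.
  Any other capacity-feasible assignment to {F1, F2} ships for at least 213.
Total demand is 36 and no other set of sites has combined capacity ≥ 36, so {F1, F2} is the only feasible choice of open sites. Minimum: 470.

470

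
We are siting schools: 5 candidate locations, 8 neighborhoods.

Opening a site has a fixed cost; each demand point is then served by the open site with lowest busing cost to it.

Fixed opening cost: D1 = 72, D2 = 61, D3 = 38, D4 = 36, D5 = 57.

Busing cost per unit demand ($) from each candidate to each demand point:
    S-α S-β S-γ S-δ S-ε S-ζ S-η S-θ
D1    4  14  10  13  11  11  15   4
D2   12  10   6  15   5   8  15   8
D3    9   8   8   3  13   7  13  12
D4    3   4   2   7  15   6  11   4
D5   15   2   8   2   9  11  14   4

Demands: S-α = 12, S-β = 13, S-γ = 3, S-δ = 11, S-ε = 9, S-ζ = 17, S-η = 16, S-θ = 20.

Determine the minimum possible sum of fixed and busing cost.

622

Open {D4, D5}: assign each demand point to its cheapest open site.
  S-α→D4 12×3=36, S-β→D5 13×2=26, S-γ→D4 3×2=6, S-δ→D5 11×2=22, S-ε→D5 9×9=81, S-ζ→D4 17×6=102, S-η→D4 16×11=176, S-θ→D4 20×4=80
  busing cost 529, fixed 93 → total 622.
Compare {D2, D4, D5}: busing cost 493 + fixed 154 = 647.
Compare {D3, D4, D5}: busing cost 529 + fixed 131 = 660.
Compare {D2, D3, D4}: busing cost 530 + fixed 135 = 665.
All other subsets cost ≥ 647. Minimum total cost: 622.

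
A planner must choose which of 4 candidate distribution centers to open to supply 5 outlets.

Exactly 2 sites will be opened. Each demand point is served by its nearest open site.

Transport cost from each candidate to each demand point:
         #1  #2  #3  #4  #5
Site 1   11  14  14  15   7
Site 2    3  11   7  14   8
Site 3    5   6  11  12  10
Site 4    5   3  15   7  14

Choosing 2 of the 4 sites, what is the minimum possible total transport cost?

Open {Site 2, Site 4}.
  #1→Site 2 3, #2→Site 4 3, #3→Site 2 7, #4→Site 4 7, #5→Site 2 8  ⇒ total 28.
Compare {Site 1, Site 4}: total 36.
Compare {Site 2, Site 3}: total 36.
No size-2 selection does better; minimum is 28.

28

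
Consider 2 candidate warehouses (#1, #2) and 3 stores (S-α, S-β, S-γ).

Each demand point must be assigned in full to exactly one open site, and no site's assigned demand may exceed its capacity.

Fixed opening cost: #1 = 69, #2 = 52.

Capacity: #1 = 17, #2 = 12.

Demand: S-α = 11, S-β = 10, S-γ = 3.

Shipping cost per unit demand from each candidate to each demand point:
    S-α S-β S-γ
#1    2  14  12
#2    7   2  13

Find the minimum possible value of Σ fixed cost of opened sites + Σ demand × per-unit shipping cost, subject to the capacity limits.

Open {#1, #2}; cheapest assignment that respects the capacities:
  #1 (cap 17, load 14): S-α, S-γ — cost 11×2 + 3×12 = 58
  #2 (cap 12, load 10): S-β — cost 10×2 = 20
  Shipping 78, fixed 121 → total 199.
  Any other capacity-feasible assignment to {#1, #2} ships for at least 78.
Total demand is 24 and no other set of sites has combined capacity ≥ 24, so {#1, #2} is the only feasible choice of open sites. Minimum: 199.

199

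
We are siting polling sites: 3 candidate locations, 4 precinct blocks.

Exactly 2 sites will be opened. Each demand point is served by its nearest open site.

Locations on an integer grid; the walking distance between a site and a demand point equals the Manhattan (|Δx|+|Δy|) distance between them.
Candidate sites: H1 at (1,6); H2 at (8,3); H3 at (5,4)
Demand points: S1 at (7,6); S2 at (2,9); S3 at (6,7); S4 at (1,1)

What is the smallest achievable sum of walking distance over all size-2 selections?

Open {H1, H3}.
  S1→H3 4, S2→H1 4, S3→H3 4, S4→H1 5  ⇒ total 17.
Compare {H1, H2}: total 19.
Compare {H2, H3}: total 23.

17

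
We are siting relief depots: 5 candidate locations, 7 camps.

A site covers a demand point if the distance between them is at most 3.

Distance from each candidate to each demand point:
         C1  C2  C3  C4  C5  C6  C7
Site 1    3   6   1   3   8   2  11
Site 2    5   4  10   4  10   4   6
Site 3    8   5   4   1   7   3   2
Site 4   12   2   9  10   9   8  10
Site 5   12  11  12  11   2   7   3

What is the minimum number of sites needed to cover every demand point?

3

Coverage sets (demand points within 3 of each site):
  Site 1: {C1, C3, C4, C6}
  Site 2: {}
  Site 3: {C4, C6, C7}
  Site 4: {C2}
  Site 5: {C5, C7}
No 2 sites suffice: every size-2 union leaves at least one demand point uncovered.
But {Site 1, Site 4, Site 5} covers everything, so the minimum is 3.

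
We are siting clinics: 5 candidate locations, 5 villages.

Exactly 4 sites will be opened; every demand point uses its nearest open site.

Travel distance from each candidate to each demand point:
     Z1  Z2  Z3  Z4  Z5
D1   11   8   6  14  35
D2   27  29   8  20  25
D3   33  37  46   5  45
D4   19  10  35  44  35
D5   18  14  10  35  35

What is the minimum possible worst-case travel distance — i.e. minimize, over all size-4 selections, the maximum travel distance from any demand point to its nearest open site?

25

Open {D1, D2, D3, D4}.
  Farthest demand point is Z5 at travel distance 25 (to D2); all others are ≤ 25.
With {D1, D2, D3, D5} the worst case is 25.
With {D1, D2, D4, D5} the worst case is 25.
No size-4 selection achieves below 25.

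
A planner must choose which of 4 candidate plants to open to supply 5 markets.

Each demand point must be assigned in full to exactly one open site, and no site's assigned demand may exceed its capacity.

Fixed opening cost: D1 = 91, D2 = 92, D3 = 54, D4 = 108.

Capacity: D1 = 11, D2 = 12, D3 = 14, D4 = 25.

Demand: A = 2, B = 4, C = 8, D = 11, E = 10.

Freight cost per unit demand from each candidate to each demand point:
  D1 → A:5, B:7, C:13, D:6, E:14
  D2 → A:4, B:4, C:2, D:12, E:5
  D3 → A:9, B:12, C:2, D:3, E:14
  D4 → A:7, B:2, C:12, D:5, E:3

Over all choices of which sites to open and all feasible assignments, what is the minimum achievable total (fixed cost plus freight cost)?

Open {D3, D4}; cheapest assignment that respects the capacities:
  D3 (cap 14, load 10): A, C — cost 2×9 + 8×2 = 34
  D4 (cap 25, load 25): B, D, E — cost 4×2 + 11×5 + 10×3 = 93
  Shipping 127, fixed 162 → total 289.
  Any other capacity-feasible assignment to {D3, D4} ships for at least 127.
Compare {D2, D4}: its best feasible assignment gives total 317.
Compare {D2, D3, D4}: its best feasible assignment gives total 349.
Every other set of open sites that can feasibly serve all demand totals ≥ 317 even under its best assignment. Minimum: 289.

289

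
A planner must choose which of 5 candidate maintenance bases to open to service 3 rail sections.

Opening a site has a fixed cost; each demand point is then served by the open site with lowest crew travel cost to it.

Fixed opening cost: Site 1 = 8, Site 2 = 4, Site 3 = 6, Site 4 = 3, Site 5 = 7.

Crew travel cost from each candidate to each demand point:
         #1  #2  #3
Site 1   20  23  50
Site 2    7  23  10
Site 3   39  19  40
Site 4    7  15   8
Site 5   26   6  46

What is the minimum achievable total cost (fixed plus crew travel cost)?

31

Open {Site 4, Site 5}: assign each demand point to its cheapest open site.
  #1→Site 4 7, #2→Site 5 6, #3→Site 4 8
  crew travel cost 21, fixed 10 → total 31.
Compare {Site 4}: crew travel cost 30 + fixed 3 = 33.
Compare {Site 2, Site 5}: crew travel cost 23 + fixed 11 = 34.
Compare {Site 2, Site 4, Site 5}: crew travel cost 21 + fixed 14 = 35.
All other subsets cost ≥ 33. Minimum total cost: 31.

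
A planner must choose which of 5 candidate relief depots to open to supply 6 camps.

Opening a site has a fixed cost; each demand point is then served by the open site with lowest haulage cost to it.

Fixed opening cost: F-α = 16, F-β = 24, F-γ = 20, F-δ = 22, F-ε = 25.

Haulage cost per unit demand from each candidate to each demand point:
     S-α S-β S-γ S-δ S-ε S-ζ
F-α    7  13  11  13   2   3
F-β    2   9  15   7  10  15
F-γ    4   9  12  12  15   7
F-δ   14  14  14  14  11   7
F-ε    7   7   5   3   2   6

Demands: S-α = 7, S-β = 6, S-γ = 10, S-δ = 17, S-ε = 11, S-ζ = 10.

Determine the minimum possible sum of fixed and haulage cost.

Open {F-α, F-β, F-ε}: assign each demand point to its cheapest open site.
  S-α→F-β 7×2=14, S-β→F-ε 6×7=42, S-γ→F-ε 10×5=50, S-δ→F-ε 17×3=51, S-ε→F-α 11×2=22, S-ζ→F-α 10×3=30
  haulage cost 209, fixed 65 → total 274.
Compare {F-α, F-γ, F-ε}: haulage cost 223 + fixed 61 = 284.
Compare {F-α, F-ε}: haulage cost 244 + fixed 41 = 285.
Compare {F-β, F-ε}: haulage cost 239 + fixed 49 = 288.
All other subsets cost ≥ 284. Minimum total cost: 274.

274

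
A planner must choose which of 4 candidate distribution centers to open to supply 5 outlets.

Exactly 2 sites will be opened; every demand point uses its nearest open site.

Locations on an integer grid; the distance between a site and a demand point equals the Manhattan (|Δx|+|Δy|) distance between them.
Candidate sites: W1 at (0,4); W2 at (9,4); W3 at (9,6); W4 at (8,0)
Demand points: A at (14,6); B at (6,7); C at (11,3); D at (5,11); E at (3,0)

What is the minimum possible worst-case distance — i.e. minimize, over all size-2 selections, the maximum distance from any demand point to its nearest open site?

Open {W1, W3}.
  Farthest demand point is D at distance 9 (to W3); all others are ≤ 9.
With {W3, W4} the worst case is 9.
With {W2, W3} the worst case is 10.
No size-2 selection achieves below 9.

9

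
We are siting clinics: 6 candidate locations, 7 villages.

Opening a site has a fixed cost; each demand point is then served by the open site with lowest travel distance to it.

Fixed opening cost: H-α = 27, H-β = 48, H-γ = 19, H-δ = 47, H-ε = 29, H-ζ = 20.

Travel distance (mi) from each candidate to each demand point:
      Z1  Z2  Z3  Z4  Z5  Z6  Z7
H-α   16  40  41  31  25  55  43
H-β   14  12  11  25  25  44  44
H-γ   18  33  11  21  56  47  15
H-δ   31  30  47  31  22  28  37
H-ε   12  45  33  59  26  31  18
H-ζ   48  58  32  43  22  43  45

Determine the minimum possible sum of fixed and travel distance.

Open {H-γ, H-ε}: assign each demand point to its cheapest open site.
  Z1→H-ε 12, Z2→H-γ 33, Z3→H-γ 11, Z4→H-γ 21, Z5→H-ε 26, Z6→H-ε 31, Z7→H-γ 15
  travel distance 149, fixed 48 → total 197.
Compare {H-γ, H-ζ}: travel distance 163 + fixed 39 = 202.
Compare {H-β, H-γ}: travel distance 142 + fixed 67 = 209.
Compare {H-β, H-ε}: travel distance 134 + fixed 77 = 211.
All other subsets cost ≥ 202. Minimum total cost: 197.

197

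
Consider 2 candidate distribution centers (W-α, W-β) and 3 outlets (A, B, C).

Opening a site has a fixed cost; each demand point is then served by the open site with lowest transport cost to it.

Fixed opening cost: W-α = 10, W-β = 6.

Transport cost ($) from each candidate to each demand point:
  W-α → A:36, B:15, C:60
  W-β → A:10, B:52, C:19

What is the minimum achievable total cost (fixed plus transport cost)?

Open {W-α, W-β}: assign each demand point to its cheapest open site.
  A→W-β 10, B→W-α 15, C→W-β 19
  transport cost 44, fixed 16 → total 60.
Compare {W-β}: transport cost 81 + fixed 6 = 87.
Compare {W-α}: transport cost 111 + fixed 10 = 121.

60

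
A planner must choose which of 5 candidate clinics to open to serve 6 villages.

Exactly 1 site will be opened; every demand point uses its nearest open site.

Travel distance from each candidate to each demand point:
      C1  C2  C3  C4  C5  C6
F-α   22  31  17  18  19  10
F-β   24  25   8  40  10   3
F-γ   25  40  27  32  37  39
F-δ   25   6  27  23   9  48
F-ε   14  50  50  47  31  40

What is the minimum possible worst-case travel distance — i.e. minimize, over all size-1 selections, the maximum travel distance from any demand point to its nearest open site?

31

Open {F-α}.
  Farthest demand point is C2 at travel distance 31 (to F-α); all others are ≤ 31.
With {F-β} the worst case is 40.
With {F-γ} the worst case is 40.
No size-1 selection achieves below 31.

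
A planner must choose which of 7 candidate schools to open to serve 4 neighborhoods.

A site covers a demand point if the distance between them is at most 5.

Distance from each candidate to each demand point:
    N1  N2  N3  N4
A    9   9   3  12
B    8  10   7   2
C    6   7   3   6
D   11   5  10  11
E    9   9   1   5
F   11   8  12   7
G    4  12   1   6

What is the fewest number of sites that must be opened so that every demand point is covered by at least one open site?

3

Coverage sets (demand points within 5 of each site):
  A: {N3}
  B: {N4}
  C: {N3}
  D: {N2}
  E: {N3, N4}
  F: {}
  G: {N1, N3}
No 2 sites suffice: every size-2 union leaves at least one demand point uncovered.
But {B, D, G} covers everything, so the minimum is 3.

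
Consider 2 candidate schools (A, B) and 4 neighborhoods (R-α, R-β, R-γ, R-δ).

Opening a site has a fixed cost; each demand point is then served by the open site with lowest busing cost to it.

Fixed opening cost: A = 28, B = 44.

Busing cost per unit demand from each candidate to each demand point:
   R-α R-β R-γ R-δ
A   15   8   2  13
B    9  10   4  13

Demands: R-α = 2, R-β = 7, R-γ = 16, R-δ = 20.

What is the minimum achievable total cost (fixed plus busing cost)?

Open {A}: assign each demand point to its cheapest open site.
  R-α→A 2×15=30, R-β→A 7×8=56, R-γ→A 16×2=32, R-δ→A 20×13=260
  busing cost 378, fixed 28 → total 406.
Compare {A, B}: busing cost 366 + fixed 72 = 438.
Compare {B}: busing cost 412 + fixed 44 = 456.

406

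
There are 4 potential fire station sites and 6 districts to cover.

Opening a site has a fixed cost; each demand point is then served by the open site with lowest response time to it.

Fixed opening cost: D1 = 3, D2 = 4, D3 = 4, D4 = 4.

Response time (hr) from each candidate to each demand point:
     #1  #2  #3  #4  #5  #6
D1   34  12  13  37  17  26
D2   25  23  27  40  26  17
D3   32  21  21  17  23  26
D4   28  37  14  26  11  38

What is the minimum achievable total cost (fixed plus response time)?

110

Open {D1, D2, D3, D4}: assign each demand point to its cheapest open site.
  #1→D2 25, #2→D1 12, #3→D1 13, #4→D3 17, #5→D4 11, #6→D2 17
  response time 95, fixed 15 → total 110.
Compare {D1, D2, D3}: response time 101 + fixed 11 = 112.
Compare {D1, D2, D4}: response time 104 + fixed 11 = 115.
Compare {D2, D3, D4}: response time 105 + fixed 12 = 117.
All other subsets cost ≥ 112. Minimum total cost: 110.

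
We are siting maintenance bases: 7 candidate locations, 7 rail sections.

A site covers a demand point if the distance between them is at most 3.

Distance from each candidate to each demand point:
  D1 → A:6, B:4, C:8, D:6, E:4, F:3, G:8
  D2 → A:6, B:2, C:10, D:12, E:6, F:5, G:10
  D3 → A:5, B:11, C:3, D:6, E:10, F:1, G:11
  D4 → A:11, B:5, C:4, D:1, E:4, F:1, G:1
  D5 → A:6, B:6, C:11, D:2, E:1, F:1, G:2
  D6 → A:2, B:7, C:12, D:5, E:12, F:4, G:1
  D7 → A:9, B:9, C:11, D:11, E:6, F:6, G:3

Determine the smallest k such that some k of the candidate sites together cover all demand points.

Coverage sets (demand points within 3 of each site):
  D1: {F}
  D2: {B}
  D3: {C, F}
  D4: {D, F, G}
  D5: {D, E, F, G}
  D6: {A, G}
  D7: {G}
No 3 sites suffice: every size-3 union leaves at least one demand point uncovered.
But {D2, D3, D5, D6} covers everything, so the minimum is 4.

4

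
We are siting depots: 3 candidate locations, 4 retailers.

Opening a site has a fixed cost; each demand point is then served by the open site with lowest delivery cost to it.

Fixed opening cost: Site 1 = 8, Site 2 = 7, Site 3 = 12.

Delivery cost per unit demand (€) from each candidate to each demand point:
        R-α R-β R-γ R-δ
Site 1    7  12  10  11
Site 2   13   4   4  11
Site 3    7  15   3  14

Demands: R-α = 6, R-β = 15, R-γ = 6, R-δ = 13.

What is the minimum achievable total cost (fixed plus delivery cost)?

Open {Site 2, Site 3}: assign each demand point to its cheapest open site.
  R-α→Site 3 6×7=42, R-β→Site 2 15×4=60, R-γ→Site 3 6×3=18, R-δ→Site 2 13×11=143
  delivery cost 263, fixed 19 → total 282.
Compare {Site 1, Site 2}: delivery cost 269 + fixed 15 = 284.
Compare {Site 1, Site 2, Site 3}: delivery cost 263 + fixed 27 = 290.
Compare {Site 2}: delivery cost 305 + fixed 7 = 312.
All other subsets cost ≥ 284. Minimum total cost: 282.

282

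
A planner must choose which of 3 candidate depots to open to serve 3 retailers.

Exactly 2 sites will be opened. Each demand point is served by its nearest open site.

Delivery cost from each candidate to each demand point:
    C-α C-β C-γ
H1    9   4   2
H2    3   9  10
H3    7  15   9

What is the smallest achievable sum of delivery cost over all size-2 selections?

9

Open {H1, H2}.
  C-α→H2 3, C-β→H1 4, C-γ→H1 2  ⇒ total 9.
Compare {H1, H3}: total 13.
Compare {H2, H3}: total 21.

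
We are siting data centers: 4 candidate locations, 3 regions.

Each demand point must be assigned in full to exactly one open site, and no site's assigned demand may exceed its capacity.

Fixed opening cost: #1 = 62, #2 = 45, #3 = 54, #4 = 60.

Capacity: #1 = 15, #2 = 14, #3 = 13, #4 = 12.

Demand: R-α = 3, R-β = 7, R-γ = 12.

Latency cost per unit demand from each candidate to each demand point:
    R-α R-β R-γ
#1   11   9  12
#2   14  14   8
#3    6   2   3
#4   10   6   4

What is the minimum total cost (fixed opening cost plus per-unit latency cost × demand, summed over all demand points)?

Open {#3, #4}; cheapest assignment that respects the capacities:
  #3 (cap 13, load 10): R-α, R-β — cost 3×6 + 7×2 = 32
  #4 (cap 12, load 12): R-γ — cost 12×4 = 48
  Shipping 80, fixed 114 → total 194.
  Any other capacity-feasible assignment to {#3, #4} ships for at least 80.
Compare {#2, #3}: its best feasible assignment gives total 227.
Compare {#2, #3, #4}: its best feasible assignment gives total 239.
Every other set of open sites that can feasibly serve all demand totals ≥ 227 even under its best assignment. Minimum: 194.

194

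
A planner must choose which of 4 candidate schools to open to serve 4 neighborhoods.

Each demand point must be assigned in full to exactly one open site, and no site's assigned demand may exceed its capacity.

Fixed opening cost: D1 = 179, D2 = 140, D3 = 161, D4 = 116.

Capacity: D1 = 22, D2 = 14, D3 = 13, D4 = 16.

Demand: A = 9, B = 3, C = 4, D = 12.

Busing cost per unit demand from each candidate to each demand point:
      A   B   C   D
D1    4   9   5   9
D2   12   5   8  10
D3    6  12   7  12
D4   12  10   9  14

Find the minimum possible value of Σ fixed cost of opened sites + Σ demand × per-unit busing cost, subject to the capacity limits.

Open {D1, D4}; cheapest assignment that respects the capacities:
  D1 (cap 22, load 21): A, D — cost 9×4 + 12×9 = 144
  D4 (cap 16, load 7): B, C — cost 3×10 + 4×9 = 66
  Shipping 210, fixed 295 → total 505.
  Any other capacity-feasible assignment to {D1, D4} ships for at least 210.
Compare {D1, D2}: its best feasible assignment gives total 510.
Compare {D1, D3}: its best feasible assignment gives total 548.
Every other set of open sites that can feasibly serve all demand totals ≥ 510 even under its best assignment. Minimum: 505.

505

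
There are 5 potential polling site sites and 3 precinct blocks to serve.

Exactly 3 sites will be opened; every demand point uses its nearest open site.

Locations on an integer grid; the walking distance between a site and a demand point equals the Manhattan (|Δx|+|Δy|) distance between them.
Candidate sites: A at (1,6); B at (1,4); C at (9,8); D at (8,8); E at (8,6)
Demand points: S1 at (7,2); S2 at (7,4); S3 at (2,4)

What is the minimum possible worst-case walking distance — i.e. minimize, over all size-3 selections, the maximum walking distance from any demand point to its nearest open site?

Open {A, B, E}.
  Farthest demand point is S1 at walking distance 5 (to E); all others are ≤ 5.
With {A, C, E} the worst case is 5.
With {A, D, E} the worst case is 5.
No size-3 selection achieves below 5.

5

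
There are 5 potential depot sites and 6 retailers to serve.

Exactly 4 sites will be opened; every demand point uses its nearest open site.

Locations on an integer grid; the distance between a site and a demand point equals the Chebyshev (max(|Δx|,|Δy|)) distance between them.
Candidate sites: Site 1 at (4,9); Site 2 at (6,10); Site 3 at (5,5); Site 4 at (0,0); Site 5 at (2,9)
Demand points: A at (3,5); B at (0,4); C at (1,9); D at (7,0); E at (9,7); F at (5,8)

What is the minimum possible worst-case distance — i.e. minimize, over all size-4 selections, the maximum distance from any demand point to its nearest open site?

5

Open {Site 1, Site 2, Site 3, Site 4}.
  Farthest demand point is D at distance 5 (to Site 3); all others are ≤ 5.
With {Site 1, Site 2, Site 3, Site 5} the worst case is 5.
With {Site 1, Site 3, Site 4, Site 5} the worst case is 5.
No size-4 selection achieves below 5.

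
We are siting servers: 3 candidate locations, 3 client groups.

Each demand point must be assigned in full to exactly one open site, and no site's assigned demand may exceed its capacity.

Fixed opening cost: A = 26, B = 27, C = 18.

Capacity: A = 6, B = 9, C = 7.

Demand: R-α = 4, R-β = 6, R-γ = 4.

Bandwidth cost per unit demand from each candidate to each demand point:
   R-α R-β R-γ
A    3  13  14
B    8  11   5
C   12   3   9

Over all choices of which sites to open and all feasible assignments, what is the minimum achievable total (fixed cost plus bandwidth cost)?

Open {B, C}; cheapest assignment that respects the capacities:
  B (cap 9, load 8): R-α, R-γ — cost 4×8 + 4×5 = 52
  C (cap 7, load 6): R-β — cost 6×3 = 18
  Shipping 70, fixed 45 → total 115.
  Any other capacity-feasible assignment to {B, C} ships for at least 70.
Compare {A, B, C}: its best feasible assignment gives total 121.
Compare {A, B}: its best feasible assignment gives total 183.
Every other set of open sites that can feasibly serve all demand totals ≥ 121 even under its best assignment. Minimum: 115.

115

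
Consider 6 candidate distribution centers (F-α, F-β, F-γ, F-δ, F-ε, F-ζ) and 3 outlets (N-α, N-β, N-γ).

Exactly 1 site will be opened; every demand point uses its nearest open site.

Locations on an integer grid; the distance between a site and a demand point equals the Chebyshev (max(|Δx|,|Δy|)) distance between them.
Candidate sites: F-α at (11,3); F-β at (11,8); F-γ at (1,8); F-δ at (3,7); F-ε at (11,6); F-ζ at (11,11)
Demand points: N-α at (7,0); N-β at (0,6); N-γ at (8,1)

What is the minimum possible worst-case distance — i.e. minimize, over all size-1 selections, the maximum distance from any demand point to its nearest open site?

Open {F-δ}.
  Farthest demand point is N-α at distance 7 (to F-δ); all others are ≤ 7.
With {F-γ} the worst case is 8.
With {F-α} the worst case is 11.
No size-1 selection achieves below 7.

7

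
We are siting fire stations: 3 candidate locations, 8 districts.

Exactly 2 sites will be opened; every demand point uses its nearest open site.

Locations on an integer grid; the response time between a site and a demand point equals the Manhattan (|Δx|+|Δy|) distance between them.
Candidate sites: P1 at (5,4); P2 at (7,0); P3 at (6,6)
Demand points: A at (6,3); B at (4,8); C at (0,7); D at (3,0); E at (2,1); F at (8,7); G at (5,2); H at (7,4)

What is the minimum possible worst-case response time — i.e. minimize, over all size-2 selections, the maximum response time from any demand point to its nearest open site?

Open {P1, P3}.
  Farthest demand point is C at response time 7 (to P3); all others are ≤ 7.
With {P2, P3} the worst case is 7.
With {P1, P2} the worst case is 8.
No size-2 selection achieves below 7.

7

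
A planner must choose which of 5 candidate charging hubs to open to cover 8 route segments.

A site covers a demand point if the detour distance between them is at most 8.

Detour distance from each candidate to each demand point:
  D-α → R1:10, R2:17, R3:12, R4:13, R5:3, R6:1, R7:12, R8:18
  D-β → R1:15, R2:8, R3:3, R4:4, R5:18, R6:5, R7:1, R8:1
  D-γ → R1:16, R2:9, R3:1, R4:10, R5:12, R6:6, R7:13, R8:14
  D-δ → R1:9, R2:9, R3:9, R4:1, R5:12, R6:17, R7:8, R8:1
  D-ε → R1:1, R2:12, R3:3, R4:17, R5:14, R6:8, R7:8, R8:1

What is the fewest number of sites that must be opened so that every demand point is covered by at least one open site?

Coverage sets (demand points within 8 of each site):
  D-α: {R5, R6}
  D-β: {R2, R3, R4, R6, R7, R8}
  D-γ: {R3, R6}
  D-δ: {R4, R7, R8}
  D-ε: {R1, R3, R6, R7, R8}
No 2 sites suffice: every size-2 union leaves at least one demand point uncovered.
But {D-α, D-β, D-ε} covers everything, so the minimum is 3.

3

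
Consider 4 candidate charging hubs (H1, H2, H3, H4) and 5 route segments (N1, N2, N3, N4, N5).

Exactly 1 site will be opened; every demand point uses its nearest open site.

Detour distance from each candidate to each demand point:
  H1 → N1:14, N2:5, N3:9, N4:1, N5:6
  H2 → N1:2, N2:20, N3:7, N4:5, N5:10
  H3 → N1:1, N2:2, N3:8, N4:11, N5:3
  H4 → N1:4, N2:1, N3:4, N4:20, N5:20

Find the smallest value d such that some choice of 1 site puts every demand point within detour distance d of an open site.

Open {H3}.
  Farthest demand point is N4 at detour distance 11 (to H3); all others are ≤ 11.
With {H1} the worst case is 14.
With {H2} the worst case is 20.
No size-1 selection achieves below 11.

11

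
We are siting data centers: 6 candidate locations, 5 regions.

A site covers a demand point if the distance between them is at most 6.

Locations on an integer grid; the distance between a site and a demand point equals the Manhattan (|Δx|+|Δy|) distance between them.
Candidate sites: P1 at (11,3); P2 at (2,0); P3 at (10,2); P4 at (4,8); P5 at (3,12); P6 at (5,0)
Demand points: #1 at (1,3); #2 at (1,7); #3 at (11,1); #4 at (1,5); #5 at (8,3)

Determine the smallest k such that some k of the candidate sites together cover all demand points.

3

Coverage sets (demand points within 6 of each site):
  P1: {#3, #5}
  P2: {#1, #4}
  P3: {#3, #5}
  P4: {#2, #4}
  P5: {}
  P6: {#5}
No 2 sites suffice: every size-2 union leaves at least one demand point uncovered.
But {P1, P2, P4} covers everything, so the minimum is 3.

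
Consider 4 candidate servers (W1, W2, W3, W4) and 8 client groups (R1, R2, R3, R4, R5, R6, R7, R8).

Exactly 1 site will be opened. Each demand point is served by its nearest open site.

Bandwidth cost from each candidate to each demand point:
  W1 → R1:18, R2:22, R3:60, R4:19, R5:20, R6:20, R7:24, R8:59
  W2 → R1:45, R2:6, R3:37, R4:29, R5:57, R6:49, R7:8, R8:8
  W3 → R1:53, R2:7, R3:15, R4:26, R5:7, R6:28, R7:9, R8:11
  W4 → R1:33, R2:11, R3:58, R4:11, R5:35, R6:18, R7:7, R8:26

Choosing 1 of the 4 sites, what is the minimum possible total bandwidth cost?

Open {W3}.
  R1→W3 53, R2→W3 7, R3→W3 15, R4→W3 26, R5→W3 7, R6→W3 28, R7→W3 9, R8→W3 11  ⇒ total 156.
Compare {W4}: total 199.
Compare {W2}: total 239.
No size-1 selection does better; minimum is 156.

156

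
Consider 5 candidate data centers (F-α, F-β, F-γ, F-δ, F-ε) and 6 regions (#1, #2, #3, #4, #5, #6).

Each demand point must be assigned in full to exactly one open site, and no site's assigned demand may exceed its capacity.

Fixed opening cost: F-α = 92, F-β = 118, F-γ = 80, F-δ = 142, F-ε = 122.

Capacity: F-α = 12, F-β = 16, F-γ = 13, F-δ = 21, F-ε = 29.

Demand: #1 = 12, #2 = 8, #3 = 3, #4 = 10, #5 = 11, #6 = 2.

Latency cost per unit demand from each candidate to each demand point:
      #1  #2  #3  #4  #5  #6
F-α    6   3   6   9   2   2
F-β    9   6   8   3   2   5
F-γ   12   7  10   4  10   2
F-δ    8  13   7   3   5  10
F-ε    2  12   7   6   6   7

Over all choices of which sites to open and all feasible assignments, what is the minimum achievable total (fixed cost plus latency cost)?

Open {F-α, F-γ, F-ε}; cheapest assignment that respects the capacities:
  F-α (cap 12, load 11): #2, #3 — cost 8×3 + 3×6 = 42
  F-γ (cap 13, load 12): #4, #6 — cost 10×4 + 2×2 = 44
  F-ε (cap 29, load 23): #1, #5 — cost 12×2 + 11×6 = 90
  Shipping 176, fixed 294 → total 470.
  Any other capacity-feasible assignment to {F-α, F-γ, F-ε} ships for at least 176.
Compare {F-α, F-β, F-ε}: its best feasible assignment gives total 487.
Compare {F-δ, F-ε}: its best feasible assignment gives total 504.
Every other set of open sites that can feasibly serve all demand totals ≥ 487 even under its best assignment. Minimum: 470.

470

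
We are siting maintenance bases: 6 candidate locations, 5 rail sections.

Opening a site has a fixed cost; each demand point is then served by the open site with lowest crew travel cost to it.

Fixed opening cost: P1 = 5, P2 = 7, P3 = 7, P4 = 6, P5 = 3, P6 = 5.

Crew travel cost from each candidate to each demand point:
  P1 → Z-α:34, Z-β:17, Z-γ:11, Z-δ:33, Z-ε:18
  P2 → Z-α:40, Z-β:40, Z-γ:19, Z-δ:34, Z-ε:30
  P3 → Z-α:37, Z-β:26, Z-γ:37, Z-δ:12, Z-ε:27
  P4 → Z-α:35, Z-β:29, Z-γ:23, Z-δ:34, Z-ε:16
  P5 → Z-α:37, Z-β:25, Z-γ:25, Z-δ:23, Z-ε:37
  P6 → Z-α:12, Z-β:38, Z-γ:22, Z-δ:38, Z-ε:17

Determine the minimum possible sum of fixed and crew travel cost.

Open {P1, P3, P6}: assign each demand point to its cheapest open site.
  Z-α→P6 12, Z-β→P1 17, Z-γ→P1 11, Z-δ→P3 12, Z-ε→P6 17
  crew travel cost 69, fixed 17 → total 86.
Compare {P1, P3, P5, P6}: crew travel cost 69 + fixed 20 = 89.
Compare {P1, P3, P4, P6}: crew travel cost 68 + fixed 23 = 91.
Compare {P1, P5, P6}: crew travel cost 80 + fixed 13 = 93.
All other subsets cost ≥ 89. Minimum total cost: 86.

86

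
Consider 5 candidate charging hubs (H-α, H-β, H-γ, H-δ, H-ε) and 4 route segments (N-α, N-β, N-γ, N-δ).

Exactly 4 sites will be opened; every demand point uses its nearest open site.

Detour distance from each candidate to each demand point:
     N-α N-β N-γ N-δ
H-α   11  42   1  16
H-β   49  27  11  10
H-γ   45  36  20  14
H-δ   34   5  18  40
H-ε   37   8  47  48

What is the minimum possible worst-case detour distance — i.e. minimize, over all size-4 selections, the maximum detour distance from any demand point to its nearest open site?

Open {H-α, H-β, H-γ, H-δ}.
  Farthest demand point is N-α at detour distance 11 (to H-α); all others are ≤ 11.
With {H-α, H-β, H-γ, H-ε} the worst case is 11.
With {H-α, H-β, H-δ, H-ε} the worst case is 11.
No size-4 selection achieves below 11.

11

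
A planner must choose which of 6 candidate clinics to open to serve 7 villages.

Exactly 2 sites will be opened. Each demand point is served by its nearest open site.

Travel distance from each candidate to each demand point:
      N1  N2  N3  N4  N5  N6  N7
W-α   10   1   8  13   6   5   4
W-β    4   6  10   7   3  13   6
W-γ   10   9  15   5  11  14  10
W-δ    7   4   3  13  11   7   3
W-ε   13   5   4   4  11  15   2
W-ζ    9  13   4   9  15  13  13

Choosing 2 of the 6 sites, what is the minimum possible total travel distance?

31

Open {W-β, W-δ}.
  N1→W-β 4, N2→W-δ 4, N3→W-δ 3, N4→W-β 7, N5→W-β 3, N6→W-δ 7, N7→W-δ 3  ⇒ total 31.
Compare {W-α, W-β}: total 32.
Compare {W-α, W-ε}: total 32.
No size-2 selection does better; minimum is 31.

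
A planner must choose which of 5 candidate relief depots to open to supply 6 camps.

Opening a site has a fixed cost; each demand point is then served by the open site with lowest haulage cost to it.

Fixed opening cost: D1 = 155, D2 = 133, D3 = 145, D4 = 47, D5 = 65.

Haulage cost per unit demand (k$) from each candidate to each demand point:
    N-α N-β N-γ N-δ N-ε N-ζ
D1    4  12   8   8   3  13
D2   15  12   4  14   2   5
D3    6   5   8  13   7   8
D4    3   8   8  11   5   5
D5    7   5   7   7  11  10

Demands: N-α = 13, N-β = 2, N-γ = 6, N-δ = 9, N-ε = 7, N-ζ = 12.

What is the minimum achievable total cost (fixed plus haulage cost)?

Open {D4}: assign each demand point to its cheapest open site.
  N-α→D4 13×3=39, N-β→D4 2×8=16, N-γ→D4 6×8=48, N-δ→D4 9×11=99, N-ε→D4 7×5=35, N-ζ→D4 12×5=60
  haulage cost 297, fixed 47 → total 344.
Compare {D4, D5}: haulage cost 249 + fixed 112 = 361.
Compare {D2, D4}: haulage cost 252 + fixed 180 = 432.
Compare {D2, D4, D5}: haulage cost 210 + fixed 245 = 455.
All other subsets cost ≥ 361. Minimum total cost: 344.

344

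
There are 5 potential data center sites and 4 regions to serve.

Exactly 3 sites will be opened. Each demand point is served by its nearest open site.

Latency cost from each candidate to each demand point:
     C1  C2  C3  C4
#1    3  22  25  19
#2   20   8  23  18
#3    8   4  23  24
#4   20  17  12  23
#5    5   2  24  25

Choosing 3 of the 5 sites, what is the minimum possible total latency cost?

Open {#1, #4, #5}.
  C1→#1 3, C2→#5 2, C3→#4 12, C4→#1 19  ⇒ total 36.
Compare {#2, #4, #5}: total 37.
Compare {#1, #3, #4}: total 38.
No size-3 selection does better; minimum is 36.

36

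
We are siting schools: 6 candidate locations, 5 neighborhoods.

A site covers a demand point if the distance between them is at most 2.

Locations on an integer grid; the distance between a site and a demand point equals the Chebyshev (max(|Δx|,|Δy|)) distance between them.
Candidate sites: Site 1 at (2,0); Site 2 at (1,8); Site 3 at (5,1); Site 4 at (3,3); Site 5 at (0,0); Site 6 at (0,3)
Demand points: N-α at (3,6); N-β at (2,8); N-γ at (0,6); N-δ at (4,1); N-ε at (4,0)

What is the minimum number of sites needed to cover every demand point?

Coverage sets (demand points within 2 of each site):
  Site 1: {N-δ, N-ε}
  Site 2: {N-α, N-β, N-γ}
  Site 3: {N-δ, N-ε}
  Site 4: {N-δ}
  Site 5: {}
  Site 6: {}
No single site covers all 5 demand points.
But {Site 1, Site 2} covers everything, so the minimum is 2.

2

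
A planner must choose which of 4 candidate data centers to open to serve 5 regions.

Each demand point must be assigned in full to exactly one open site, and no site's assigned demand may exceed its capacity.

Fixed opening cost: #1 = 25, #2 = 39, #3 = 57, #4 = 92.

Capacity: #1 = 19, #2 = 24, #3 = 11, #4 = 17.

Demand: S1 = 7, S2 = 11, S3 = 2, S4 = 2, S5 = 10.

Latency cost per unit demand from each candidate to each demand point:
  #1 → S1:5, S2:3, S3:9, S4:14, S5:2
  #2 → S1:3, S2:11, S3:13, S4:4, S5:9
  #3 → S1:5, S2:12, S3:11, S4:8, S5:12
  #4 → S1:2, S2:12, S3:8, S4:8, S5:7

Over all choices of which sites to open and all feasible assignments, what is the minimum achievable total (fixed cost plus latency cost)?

Open {#1, #2}; cheapest assignment that respects the capacities:
  #1 (cap 19, load 13): S2, S3 — cost 11×3 + 2×9 = 51
  #2 (cap 24, load 19): S1, S4, S5 — cost 7×3 + 2×4 + 10×9 = 119
  Shipping 170, fixed 64 → total 234.
  Any other capacity-feasible assignment to {#1, #2} ships for at least 170.
Compare {#1, #4}: its best feasible assignment gives total 280.
Compare {#1, #2, #3}: its best feasible assignment gives total 291.
Every other set of open sites that can feasibly serve all demand totals ≥ 280 even under its best assignment. Minimum: 234.

234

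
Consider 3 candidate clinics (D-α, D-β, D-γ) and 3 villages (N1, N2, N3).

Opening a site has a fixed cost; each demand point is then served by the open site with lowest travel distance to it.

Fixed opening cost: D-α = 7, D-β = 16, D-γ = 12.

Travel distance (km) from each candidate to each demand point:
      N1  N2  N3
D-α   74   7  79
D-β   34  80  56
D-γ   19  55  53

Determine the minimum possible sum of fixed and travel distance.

Open {D-α, D-γ}: assign each demand point to its cheapest open site.
  N1→D-γ 19, N2→D-α 7, N3→D-γ 53
  travel distance 79, fixed 19 → total 98.
Compare {D-α, D-β, D-γ}: travel distance 79 + fixed 35 = 114.
Compare {D-α, D-β}: travel distance 97 + fixed 23 = 120.
Compare {D-γ}: travel distance 127 + fixed 12 = 139.
All other subsets cost ≥ 114. Minimum total cost: 98.

98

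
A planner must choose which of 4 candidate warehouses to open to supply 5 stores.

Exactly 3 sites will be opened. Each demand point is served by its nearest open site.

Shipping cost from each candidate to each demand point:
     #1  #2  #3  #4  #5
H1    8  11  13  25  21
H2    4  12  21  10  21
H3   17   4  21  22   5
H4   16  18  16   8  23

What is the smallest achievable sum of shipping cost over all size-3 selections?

36

Open {H1, H2, H3}.
  #1→H2 4, #2→H3 4, #3→H1 13, #4→H2 10, #5→H3 5  ⇒ total 36.
Compare {H2, H3, H4}: total 37.
Compare {H1, H3, H4}: total 38.
No size-3 selection does better; minimum is 36.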